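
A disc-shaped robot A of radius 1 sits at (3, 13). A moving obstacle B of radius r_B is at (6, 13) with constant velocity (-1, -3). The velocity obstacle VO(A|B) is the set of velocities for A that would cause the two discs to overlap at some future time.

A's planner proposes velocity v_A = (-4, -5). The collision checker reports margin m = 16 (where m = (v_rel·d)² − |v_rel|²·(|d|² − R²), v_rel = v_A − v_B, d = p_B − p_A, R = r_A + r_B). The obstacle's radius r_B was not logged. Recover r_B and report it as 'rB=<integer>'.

m = 16
d = (3, 0);  v_rel = (-3, -2),  |v_rel|² = 13
v_rel×d = (-3)·(0) − (-2)·(3) = 6
since m = R²·13 − 6²:  R² = (36 + 16) / 13 = 4
R = √4 = 2  ⇒  r_B = 2 − 1 = 1

rB=1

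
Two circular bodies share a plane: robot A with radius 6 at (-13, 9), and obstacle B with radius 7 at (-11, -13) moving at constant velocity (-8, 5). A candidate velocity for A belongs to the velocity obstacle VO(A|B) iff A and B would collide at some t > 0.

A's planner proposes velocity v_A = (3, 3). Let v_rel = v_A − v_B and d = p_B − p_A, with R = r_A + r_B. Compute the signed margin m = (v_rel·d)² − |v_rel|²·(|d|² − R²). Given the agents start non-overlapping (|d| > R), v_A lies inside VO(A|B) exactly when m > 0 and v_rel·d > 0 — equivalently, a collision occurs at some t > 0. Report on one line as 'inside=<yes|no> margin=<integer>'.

d = (2, -22),  |d|² = 488;  R = 6+7 = 13,  c = 488−13² = 319
v_rel = (11, -2),  |v_rel|² = 125;  v_rel·d = (11)·(2) + (-2)·(-22) = 66
125·t² − 132·t + 319 = 0  ⇒  m = 66² − 125·319 = -35519
m = -35519 < 0,  v_rel·d = 66 > 0  ⇒  outside

inside=no margin=-35519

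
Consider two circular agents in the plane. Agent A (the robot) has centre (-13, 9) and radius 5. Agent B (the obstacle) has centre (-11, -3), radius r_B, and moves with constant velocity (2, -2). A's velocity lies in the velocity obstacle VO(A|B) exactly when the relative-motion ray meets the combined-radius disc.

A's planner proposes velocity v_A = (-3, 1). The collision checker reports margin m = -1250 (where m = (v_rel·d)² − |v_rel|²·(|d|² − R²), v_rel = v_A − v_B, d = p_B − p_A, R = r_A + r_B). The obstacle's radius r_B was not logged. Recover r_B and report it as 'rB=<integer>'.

m = -1250
d = (2, -12);  v_rel = (-5, 3),  |v_rel|² = 34
v_rel×d = (-5)·(-12) − (3)·(2) = 54
since m = R²·34 − 54²:  R² = (2916 + -1250) / 34 = 49
R = √49 = 7  ⇒  r_B = 7 − 5 = 2

rB=2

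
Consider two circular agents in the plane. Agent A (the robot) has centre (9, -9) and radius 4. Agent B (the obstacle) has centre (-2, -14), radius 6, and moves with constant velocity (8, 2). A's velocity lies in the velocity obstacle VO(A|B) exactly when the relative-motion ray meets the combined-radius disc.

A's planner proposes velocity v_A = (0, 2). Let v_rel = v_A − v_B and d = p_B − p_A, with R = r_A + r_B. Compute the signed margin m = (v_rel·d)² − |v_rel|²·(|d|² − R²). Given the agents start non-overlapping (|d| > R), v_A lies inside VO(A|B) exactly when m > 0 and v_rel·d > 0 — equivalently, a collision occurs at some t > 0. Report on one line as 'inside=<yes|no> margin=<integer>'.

d = (-11, -5),  |d|² = 146;  R = 4+6 = 10,  c = 146−10² = 46
v_rel = (-8, 0),  |v_rel|² = 64;  v_rel·d = (-8)·(-11) + (0)·(-5) = 88
64·t² − 176·t + 46 = 0  ⇒  m = 88² − 64·46 = 4800
m = 4800 > 0,  v_rel·d = 88 > 0  ⇒  inside

inside=yes margin=4800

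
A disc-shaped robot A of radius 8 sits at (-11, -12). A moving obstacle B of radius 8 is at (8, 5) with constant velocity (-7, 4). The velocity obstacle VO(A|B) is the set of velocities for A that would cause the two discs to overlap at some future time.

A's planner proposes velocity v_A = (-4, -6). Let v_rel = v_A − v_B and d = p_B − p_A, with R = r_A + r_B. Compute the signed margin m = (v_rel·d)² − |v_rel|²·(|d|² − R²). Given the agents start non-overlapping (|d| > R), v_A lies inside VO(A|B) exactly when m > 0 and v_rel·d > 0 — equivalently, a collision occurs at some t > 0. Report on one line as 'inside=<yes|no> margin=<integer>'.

d = (19, 17),  |d|² = 650;  R = 8+8 = 16,  c = 650−16² = 394
v_rel = (3, -10),  |v_rel|² = 109;  v_rel·d = (3)·(19) + (-10)·(17) = -113
109·t² + 226·t + 394 = 0  ⇒  m = (-113)² − 109·394 = -30177
m = -30177 < 0,  v_rel·d = -113 < 0  ⇒  outside

inside=no margin=-30177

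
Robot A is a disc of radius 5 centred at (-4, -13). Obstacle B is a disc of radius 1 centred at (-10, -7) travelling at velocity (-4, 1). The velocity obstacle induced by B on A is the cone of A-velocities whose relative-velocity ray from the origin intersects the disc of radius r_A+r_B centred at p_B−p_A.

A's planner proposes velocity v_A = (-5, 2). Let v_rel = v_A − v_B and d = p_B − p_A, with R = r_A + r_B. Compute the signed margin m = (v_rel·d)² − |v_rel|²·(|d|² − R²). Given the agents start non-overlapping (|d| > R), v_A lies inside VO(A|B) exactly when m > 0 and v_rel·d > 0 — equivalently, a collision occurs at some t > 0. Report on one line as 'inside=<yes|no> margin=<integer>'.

d = (-6, 6),  |d|² = 72;  R = 5+1 = 6,  c = 72−6² = 36
v_rel = (-1, 1),  |v_rel|² = 2;  v_rel·d = (-1)·(-6) + (1)·(6) = 12
2·t² − 24·t + 36 = 0  ⇒  m = 12² − 2·36 = 72
m = 72 > 0,  v_rel·d = 12 > 0  ⇒  inside

inside=yes margin=72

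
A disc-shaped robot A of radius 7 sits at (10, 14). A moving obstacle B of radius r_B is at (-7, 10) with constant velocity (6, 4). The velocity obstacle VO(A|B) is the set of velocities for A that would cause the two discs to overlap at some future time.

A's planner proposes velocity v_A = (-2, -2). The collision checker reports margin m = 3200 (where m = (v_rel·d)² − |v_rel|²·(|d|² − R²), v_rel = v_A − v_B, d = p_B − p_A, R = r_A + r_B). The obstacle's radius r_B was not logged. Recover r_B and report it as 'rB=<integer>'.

m = 3200
d = (-17, -4);  v_rel = (-8, -6),  |v_rel|² = 100
v_rel×d = (-8)·(-4) − (-6)·(-17) = -70
since m = R²·100 − (-70)²:  R² = (4900 + 3200) / 100 = 81
R = √81 = 9  ⇒  r_B = 9 − 7 = 2

rB=2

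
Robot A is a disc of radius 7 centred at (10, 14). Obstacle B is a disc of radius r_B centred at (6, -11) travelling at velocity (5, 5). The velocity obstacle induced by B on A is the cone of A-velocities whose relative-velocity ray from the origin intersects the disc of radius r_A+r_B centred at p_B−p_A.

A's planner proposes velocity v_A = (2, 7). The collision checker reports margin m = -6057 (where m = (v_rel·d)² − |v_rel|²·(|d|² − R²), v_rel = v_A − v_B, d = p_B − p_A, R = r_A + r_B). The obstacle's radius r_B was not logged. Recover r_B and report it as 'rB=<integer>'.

m = -6057
d = (-4, -25);  v_rel = (-3, 2),  |v_rel|² = 13
v_rel×d = (-3)·(-25) − (2)·(-4) = 83
since m = R²·13 − 83²:  R² = (6889 + -6057) / 13 = 64
R = √64 = 8  ⇒  r_B = 8 − 7 = 1

rB=1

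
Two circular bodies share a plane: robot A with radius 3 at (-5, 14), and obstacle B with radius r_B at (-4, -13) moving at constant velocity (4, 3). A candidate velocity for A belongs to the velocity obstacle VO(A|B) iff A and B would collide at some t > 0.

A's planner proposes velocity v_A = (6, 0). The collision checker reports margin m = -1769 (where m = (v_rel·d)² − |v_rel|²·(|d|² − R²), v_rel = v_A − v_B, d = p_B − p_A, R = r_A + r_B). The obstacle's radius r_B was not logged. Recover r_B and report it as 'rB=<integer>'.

m = -1769
d = (1, -27);  v_rel = (2, -3),  |v_rel|² = 13
v_rel×d = (2)·(-27) − (-3)·(1) = -51
since m = R²·13 − (-51)²:  R² = (2601 + -1769) / 13 = 64
R = √64 = 8  ⇒  r_B = 8 − 3 = 5

rB=5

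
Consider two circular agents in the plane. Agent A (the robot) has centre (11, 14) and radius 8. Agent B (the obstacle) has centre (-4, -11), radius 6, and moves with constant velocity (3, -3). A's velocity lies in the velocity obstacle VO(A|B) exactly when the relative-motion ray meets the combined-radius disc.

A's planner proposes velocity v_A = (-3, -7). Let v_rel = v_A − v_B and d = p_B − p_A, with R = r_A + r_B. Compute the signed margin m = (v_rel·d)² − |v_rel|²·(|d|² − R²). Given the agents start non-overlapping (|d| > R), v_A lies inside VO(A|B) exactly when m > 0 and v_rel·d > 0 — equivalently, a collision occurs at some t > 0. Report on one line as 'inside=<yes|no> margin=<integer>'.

d = (-15, -25),  |d|² = 850;  R = 8+6 = 14,  c = 850−14² = 654
v_rel = (-6, -4),  |v_rel|² = 52;  v_rel·d = (-6)·(-15) + (-4)·(-25) = 190
52·t² − 380·t + 654 = 0  ⇒  m = 190² − 52·654 = 2092
m = 2092 > 0,  v_rel·d = 190 > 0  ⇒  inside

inside=yes margin=2092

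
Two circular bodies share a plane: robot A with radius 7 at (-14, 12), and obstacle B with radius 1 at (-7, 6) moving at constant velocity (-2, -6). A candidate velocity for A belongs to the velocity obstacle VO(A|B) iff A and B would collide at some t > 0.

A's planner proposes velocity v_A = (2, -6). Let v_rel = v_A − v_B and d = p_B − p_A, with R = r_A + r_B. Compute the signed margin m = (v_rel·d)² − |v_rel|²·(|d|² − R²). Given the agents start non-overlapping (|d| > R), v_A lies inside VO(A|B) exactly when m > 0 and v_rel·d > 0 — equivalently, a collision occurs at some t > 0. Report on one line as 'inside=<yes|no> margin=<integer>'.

d = (7, -6),  |d|² = 85;  R = 7+1 = 8,  c = 85−8² = 21
v_rel = (4, 0),  |v_rel|² = 16;  v_rel·d = (4)·(7) + (0)·(-6) = 28
16·t² − 56·t + 21 = 0  ⇒  m = 28² − 16·21 = 448
m = 448 > 0,  v_rel·d = 28 > 0  ⇒  inside

inside=yes margin=448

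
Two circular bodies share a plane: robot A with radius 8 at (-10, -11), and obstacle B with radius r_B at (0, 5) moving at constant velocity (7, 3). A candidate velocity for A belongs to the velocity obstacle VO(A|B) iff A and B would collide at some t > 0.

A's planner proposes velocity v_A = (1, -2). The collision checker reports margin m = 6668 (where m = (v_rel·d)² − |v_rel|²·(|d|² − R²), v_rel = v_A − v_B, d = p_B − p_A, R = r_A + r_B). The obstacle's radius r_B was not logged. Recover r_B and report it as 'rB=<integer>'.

m = 6668
d = (10, 16);  v_rel = (-6, -5),  |v_rel|² = 61
v_rel×d = (-6)·(16) − (-5)·(10) = -46
since m = R²·61 − (-46)²:  R² = (2116 + 6668) / 61 = 144
R = √144 = 12  ⇒  r_B = 12 − 8 = 4

rB=4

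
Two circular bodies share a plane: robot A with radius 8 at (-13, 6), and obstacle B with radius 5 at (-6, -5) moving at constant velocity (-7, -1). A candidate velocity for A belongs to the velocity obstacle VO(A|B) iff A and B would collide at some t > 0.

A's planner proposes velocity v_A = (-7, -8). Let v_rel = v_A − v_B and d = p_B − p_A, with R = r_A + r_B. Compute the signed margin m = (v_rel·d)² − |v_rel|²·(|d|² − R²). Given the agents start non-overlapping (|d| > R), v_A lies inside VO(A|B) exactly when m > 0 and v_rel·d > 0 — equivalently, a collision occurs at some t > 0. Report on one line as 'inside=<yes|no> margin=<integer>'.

d = (7, -11),  |d|² = 170;  R = 8+5 = 13,  c = 170−13² = 1
v_rel = (0, -7),  |v_rel|² = 49;  v_rel·d = (0)·(7) + (-7)·(-11) = 77
49·t² − 154·t + 1 = 0  ⇒  m = 77² − 49·1 = 5880
m = 5880 > 0,  v_rel·d = 77 > 0  ⇒  inside

inside=yes margin=5880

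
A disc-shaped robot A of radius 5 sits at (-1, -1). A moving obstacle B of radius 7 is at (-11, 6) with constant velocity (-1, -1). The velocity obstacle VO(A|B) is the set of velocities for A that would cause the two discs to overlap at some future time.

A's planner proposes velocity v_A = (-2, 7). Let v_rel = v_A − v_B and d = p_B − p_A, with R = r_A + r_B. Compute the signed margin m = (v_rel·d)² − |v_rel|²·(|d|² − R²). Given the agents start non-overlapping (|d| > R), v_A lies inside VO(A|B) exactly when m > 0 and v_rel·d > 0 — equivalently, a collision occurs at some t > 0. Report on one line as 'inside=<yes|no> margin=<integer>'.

d = (-10, 7),  |d|² = 149;  R = 5+7 = 12,  c = 149−12² = 5
v_rel = (-1, 8),  |v_rel|² = 65;  v_rel·d = (-1)·(-10) + (8)·(7) = 66
65·t² − 132·t + 5 = 0  ⇒  m = 66² − 65·5 = 4031
m = 4031 > 0,  v_rel·d = 66 > 0  ⇒  inside

inside=yes margin=4031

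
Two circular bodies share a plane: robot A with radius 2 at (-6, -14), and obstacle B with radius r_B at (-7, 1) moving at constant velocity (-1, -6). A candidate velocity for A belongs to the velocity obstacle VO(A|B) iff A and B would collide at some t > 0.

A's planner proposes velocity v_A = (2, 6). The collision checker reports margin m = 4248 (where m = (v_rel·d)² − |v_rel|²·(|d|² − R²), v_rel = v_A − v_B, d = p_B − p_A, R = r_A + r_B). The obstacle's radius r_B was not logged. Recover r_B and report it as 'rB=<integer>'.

m = 4248
d = (-1, 15);  v_rel = (3, 12),  |v_rel|² = 153
v_rel×d = (3)·(15) − (12)·(-1) = 57
since m = R²·153 − 57²:  R² = (3249 + 4248) / 153 = 49
R = √49 = 7  ⇒  r_B = 7 − 2 = 5

rB=5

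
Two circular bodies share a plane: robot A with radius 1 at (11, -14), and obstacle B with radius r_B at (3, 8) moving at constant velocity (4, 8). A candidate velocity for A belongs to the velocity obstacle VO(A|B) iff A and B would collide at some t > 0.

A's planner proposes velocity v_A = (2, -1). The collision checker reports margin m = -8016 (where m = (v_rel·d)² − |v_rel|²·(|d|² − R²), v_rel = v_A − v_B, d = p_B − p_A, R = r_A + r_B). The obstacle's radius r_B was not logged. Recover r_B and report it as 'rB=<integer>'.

m = -8016
d = (-8, 22);  v_rel = (-2, -9),  |v_rel|² = 85
v_rel×d = (-2)·(22) − (-9)·(-8) = -116
since m = R²·85 − (-116)²:  R² = (13456 + -8016) / 85 = 64
R = √64 = 8  ⇒  r_B = 8 − 1 = 7

rB=7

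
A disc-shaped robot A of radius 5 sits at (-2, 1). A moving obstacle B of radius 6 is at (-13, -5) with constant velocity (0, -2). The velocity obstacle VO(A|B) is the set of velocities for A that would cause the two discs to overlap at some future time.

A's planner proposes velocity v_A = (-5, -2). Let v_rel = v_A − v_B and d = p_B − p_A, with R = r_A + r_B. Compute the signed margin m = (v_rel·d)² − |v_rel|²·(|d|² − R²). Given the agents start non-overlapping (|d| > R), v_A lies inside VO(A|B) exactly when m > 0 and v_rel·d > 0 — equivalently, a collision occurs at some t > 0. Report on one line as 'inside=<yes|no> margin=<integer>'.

d = (-11, -6),  |d|² = 157;  R = 5+6 = 11,  c = 157−11² = 36
v_rel = (-5, 0),  |v_rel|² = 25;  v_rel·d = (-5)·(-11) + (0)·(-6) = 55
25·t² − 110·t + 36 = 0  ⇒  m = 55² − 25·36 = 2125
m = 2125 > 0,  v_rel·d = 55 > 0  ⇒  inside

inside=yes margin=2125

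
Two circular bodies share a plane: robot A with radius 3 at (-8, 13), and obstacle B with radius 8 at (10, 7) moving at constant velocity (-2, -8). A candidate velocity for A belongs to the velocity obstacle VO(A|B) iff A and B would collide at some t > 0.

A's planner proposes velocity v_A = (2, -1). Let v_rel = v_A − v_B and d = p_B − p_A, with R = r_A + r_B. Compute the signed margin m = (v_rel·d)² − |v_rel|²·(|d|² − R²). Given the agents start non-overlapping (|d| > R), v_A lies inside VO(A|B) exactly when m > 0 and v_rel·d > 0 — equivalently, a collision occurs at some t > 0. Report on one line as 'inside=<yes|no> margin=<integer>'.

d = (18, -6),  |d|² = 360;  R = 3+8 = 11,  c = 360−11² = 239
v_rel = (4, 7),  |v_rel|² = 65;  v_rel·d = (4)·(18) + (7)·(-6) = 30
65·t² − 60·t + 239 = 0  ⇒  m = 30² − 65·239 = -14635
m = -14635 < 0,  v_rel·d = 30 > 0  ⇒  outside

inside=no margin=-14635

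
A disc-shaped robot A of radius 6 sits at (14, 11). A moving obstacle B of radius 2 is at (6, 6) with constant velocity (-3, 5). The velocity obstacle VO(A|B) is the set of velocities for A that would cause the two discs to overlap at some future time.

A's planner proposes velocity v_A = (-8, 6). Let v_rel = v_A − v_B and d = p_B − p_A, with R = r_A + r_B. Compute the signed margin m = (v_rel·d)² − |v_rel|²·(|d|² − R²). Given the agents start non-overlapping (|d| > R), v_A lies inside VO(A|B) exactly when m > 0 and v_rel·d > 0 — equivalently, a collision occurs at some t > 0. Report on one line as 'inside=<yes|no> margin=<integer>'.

d = (-8, -5),  |d|² = 89;  R = 6+2 = 8,  c = 89−8² = 25
v_rel = (-5, 1),  |v_rel|² = 26;  v_rel·d = (-5)·(-8) + (1)·(-5) = 35
26·t² − 70·t + 25 = 0  ⇒  m = 35² − 26·25 = 575
m = 575 > 0,  v_rel·d = 35 > 0  ⇒  inside

inside=yes margin=575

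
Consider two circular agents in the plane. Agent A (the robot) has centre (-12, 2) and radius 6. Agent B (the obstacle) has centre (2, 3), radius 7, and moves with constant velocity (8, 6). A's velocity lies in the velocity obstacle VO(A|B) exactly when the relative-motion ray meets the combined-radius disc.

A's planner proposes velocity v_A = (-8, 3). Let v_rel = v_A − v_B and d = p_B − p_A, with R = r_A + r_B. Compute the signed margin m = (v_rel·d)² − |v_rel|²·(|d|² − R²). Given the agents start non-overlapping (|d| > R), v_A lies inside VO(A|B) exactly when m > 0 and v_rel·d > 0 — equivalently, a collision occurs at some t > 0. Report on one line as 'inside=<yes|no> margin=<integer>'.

d = (14, 1),  |d|² = 197;  R = 6+7 = 13,  c = 197−13² = 28
v_rel = (-16, -3),  |v_rel|² = 265;  v_rel·d = (-16)·(14) + (-3)·(1) = -227
265·t² + 454·t + 28 = 0  ⇒  m = (-227)² − 265·28 = 44109
m = 44109 > 0,  v_rel·d = -227 < 0  ⇒  outside

inside=no margin=44109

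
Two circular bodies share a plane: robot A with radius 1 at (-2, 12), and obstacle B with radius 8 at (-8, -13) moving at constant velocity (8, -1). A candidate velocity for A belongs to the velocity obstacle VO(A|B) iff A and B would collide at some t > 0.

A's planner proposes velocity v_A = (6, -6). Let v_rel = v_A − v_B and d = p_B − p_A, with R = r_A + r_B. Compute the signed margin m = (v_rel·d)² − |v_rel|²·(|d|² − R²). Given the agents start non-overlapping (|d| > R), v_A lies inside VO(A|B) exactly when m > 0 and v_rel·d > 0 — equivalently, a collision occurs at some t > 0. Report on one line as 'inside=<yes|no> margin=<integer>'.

d = (-6, -25),  |d|² = 661;  R = 1+8 = 9,  c = 661−9² = 580
v_rel = (-2, -5),  |v_rel|² = 29;  v_rel·d = (-2)·(-6) + (-5)·(-25) = 137
29·t² − 274·t + 580 = 0  ⇒  m = 137² − 29·580 = 1949
m = 1949 > 0,  v_rel·d = 137 > 0  ⇒  inside

inside=yes margin=1949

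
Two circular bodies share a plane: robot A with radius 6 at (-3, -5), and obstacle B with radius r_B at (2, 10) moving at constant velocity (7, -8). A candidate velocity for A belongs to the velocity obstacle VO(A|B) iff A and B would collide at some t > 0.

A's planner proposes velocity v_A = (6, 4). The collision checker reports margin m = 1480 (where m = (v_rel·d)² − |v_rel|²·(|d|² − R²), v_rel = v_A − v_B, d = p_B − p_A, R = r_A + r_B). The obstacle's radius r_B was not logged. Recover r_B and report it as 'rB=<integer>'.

m = 1480
d = (5, 15);  v_rel = (-1, 12),  |v_rel|² = 145
v_rel×d = (-1)·(15) − (12)·(5) = -75
since m = R²·145 − (-75)²:  R² = (5625 + 1480) / 145 = 49
R = √49 = 7  ⇒  r_B = 7 − 6 = 1

rB=1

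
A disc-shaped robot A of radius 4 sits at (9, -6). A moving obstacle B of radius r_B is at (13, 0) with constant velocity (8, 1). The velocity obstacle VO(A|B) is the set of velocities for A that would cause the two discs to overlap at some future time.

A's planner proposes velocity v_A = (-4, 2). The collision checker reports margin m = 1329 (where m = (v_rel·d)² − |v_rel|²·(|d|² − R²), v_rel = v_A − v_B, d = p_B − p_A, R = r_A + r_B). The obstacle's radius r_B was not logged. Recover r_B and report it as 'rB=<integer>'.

m = 1329
d = (4, 6);  v_rel = (-12, 1),  |v_rel|² = 145
v_rel×d = (-12)·(6) − (1)·(4) = -76
since m = R²·145 − (-76)²:  R² = (5776 + 1329) / 145 = 49
R = √49 = 7  ⇒  r_B = 7 − 4 = 3

rB=3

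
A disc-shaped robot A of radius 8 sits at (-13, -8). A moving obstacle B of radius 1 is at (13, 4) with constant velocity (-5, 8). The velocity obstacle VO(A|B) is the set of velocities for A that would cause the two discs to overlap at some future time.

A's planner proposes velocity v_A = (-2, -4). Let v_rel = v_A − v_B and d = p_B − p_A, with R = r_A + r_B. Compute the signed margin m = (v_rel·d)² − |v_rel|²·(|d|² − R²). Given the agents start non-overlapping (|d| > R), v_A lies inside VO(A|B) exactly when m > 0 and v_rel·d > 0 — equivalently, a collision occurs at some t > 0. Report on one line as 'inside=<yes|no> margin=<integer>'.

d = (26, 12),  |d|² = 820;  R = 8+1 = 9,  c = 820−9² = 739
v_rel = (3, -12),  |v_rel|² = 153;  v_rel·d = (3)·(26) + (-12)·(12) = -66
153·t² + 132·t + 739 = 0  ⇒  m = (-66)² − 153·739 = -108711
m = -108711 < 0,  v_rel·d = -66 < 0  ⇒  outside

inside=no margin=-108711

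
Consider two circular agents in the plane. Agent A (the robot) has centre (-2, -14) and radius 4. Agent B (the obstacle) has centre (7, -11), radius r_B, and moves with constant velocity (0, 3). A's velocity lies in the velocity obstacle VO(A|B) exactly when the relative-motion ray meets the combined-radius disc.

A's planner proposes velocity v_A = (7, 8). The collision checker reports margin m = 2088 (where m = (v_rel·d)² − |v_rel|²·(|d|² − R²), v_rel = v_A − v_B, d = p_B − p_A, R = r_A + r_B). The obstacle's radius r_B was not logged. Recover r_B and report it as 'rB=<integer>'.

m = 2088
d = (9, 3);  v_rel = (7, 5),  |v_rel|² = 74
v_rel×d = (7)·(3) − (5)·(9) = -24
since m = R²·74 − (-24)²:  R² = (576 + 2088) / 74 = 36
R = √36 = 6  ⇒  r_B = 6 − 4 = 2

rB=2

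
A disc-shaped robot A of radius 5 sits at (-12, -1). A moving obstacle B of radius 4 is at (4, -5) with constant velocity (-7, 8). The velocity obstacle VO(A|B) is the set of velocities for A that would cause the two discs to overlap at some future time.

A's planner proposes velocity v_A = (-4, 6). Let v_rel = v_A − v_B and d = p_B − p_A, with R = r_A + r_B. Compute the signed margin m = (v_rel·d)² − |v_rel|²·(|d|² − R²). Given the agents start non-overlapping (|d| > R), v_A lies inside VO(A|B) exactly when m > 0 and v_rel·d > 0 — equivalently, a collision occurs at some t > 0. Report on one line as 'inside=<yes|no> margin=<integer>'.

d = (16, -4),  |d|² = 272;  R = 5+4 = 9,  c = 272−9² = 191
v_rel = (3, -2),  |v_rel|² = 13;  v_rel·d = (3)·(16) + (-2)·(-4) = 56
13·t² − 112·t + 191 = 0  ⇒  m = 56² − 13·191 = 653
m = 653 > 0,  v_rel·d = 56 > 0  ⇒  inside

inside=yes margin=653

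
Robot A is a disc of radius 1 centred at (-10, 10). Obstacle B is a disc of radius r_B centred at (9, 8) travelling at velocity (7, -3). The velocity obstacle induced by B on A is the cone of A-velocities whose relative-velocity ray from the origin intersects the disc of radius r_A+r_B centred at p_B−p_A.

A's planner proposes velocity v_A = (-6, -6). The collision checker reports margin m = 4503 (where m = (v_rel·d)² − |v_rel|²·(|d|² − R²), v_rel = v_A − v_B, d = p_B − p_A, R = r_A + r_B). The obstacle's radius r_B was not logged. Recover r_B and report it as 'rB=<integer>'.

m = 4503
d = (19, -2);  v_rel = (-13, -3),  |v_rel|² = 178
v_rel×d = (-13)·(-2) − (-3)·(19) = 83
since m = R²·178 − 83²:  R² = (6889 + 4503) / 178 = 64
R = √64 = 8  ⇒  r_B = 8 − 1 = 7

rB=7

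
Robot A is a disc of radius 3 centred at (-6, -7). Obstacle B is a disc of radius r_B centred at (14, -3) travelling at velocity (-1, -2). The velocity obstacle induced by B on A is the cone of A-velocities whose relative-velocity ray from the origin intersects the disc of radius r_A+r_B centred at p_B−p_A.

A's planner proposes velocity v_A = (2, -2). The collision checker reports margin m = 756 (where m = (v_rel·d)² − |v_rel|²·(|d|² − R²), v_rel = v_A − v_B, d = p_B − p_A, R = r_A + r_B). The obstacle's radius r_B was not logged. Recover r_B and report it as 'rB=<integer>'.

m = 756
d = (20, 4);  v_rel = (3, 0),  |v_rel|² = 9
v_rel×d = (3)·(4) − (0)·(20) = 12
since m = R²·9 − 12²:  R² = (144 + 756) / 9 = 100
R = √100 = 10  ⇒  r_B = 10 − 3 = 7

rB=7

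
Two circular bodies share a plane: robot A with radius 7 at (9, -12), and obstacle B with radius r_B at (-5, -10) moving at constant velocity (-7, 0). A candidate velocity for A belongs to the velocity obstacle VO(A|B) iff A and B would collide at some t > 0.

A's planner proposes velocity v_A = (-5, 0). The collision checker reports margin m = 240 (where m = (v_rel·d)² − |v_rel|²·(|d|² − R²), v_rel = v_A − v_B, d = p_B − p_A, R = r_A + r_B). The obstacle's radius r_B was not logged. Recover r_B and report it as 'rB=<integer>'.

m = 240
d = (-14, 2);  v_rel = (2, 0),  |v_rel|² = 4
v_rel×d = (2)·(2) − (0)·(-14) = 4
since m = R²·4 − 4²:  R² = (16 + 240) / 4 = 64
R = √64 = 8  ⇒  r_B = 8 − 7 = 1

rB=1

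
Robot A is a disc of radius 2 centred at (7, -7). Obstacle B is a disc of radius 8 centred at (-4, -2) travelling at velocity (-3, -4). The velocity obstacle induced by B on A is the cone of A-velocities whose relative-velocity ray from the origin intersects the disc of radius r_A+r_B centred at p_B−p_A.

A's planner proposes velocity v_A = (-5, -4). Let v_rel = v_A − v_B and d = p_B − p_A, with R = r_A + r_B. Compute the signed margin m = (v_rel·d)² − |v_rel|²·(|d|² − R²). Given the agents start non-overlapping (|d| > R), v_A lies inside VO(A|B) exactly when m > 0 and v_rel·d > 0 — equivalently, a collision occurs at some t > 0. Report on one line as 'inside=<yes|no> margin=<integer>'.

d = (-11, 5),  |d|² = 146;  R = 2+8 = 10,  c = 146−10² = 46
v_rel = (-2, 0),  |v_rel|² = 4;  v_rel·d = (-2)·(-11) + (0)·(5) = 22
4·t² − 44·t + 46 = 0  ⇒  m = 22² − 4·46 = 300
m = 300 > 0,  v_rel·d = 22 > 0  ⇒  inside

inside=yes margin=300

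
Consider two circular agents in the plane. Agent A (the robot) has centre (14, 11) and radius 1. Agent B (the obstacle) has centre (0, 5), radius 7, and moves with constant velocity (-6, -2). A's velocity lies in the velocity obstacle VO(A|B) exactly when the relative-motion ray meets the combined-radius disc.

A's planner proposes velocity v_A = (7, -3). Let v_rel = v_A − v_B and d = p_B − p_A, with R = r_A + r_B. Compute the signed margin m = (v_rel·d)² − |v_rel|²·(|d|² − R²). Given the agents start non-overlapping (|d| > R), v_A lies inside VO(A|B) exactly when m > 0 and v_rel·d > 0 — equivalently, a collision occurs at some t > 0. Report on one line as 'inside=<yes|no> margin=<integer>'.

d = (-14, -6),  |d|² = 232;  R = 1+7 = 8,  c = 232−8² = 168
v_rel = (13, -1),  |v_rel|² = 170;  v_rel·d = (13)·(-14) + (-1)·(-6) = -176
170·t² + 352·t + 168 = 0  ⇒  m = (-176)² − 170·168 = 2416
m = 2416 > 0,  v_rel·d = -176 < 0  ⇒  outside

inside=no margin=2416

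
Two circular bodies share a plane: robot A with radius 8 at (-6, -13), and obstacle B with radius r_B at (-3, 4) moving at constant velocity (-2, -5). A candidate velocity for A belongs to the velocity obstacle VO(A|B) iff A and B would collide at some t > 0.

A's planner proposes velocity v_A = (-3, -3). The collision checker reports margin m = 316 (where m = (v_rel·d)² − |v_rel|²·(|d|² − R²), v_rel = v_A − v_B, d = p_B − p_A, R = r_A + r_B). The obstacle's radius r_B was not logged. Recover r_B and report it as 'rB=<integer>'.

m = 316
d = (3, 17);  v_rel = (-1, 2),  |v_rel|² = 5
v_rel×d = (-1)·(17) − (2)·(3) = -23
since m = R²·5 − (-23)²:  R² = (529 + 316) / 5 = 169
R = √169 = 13  ⇒  r_B = 13 − 8 = 5

rB=5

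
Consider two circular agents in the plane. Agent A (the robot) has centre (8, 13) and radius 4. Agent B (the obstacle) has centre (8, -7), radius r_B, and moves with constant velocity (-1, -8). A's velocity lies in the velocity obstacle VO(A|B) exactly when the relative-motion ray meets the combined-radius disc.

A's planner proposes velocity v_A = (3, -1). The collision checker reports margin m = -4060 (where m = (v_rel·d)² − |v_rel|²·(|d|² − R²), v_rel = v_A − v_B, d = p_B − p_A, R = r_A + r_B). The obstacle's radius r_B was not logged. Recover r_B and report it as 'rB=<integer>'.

m = -4060
d = (0, -20);  v_rel = (4, 7),  |v_rel|² = 65
v_rel×d = (4)·(-20) − (7)·(0) = -80
since m = R²·65 − (-80)²:  R² = (6400 + -4060) / 65 = 36
R = √36 = 6  ⇒  r_B = 6 − 4 = 2

rB=2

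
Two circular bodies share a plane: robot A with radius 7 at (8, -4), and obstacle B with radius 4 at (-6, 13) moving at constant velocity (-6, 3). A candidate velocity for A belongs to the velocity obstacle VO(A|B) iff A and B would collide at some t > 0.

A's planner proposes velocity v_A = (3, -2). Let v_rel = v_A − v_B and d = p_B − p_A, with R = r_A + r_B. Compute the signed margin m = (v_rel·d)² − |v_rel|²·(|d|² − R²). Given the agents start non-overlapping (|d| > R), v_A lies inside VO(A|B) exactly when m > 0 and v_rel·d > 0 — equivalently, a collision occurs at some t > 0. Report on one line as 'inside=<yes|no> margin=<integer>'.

d = (-14, 17),  |d|² = 485;  R = 7+4 = 11,  c = 485−11² = 364
v_rel = (9, -5),  |v_rel|² = 106;  v_rel·d = (9)·(-14) + (-5)·(17) = -211
106·t² + 422·t + 364 = 0  ⇒  m = (-211)² − 106·364 = 5937
m = 5937 > 0,  v_rel·d = -211 < 0  ⇒  outside

inside=no margin=5937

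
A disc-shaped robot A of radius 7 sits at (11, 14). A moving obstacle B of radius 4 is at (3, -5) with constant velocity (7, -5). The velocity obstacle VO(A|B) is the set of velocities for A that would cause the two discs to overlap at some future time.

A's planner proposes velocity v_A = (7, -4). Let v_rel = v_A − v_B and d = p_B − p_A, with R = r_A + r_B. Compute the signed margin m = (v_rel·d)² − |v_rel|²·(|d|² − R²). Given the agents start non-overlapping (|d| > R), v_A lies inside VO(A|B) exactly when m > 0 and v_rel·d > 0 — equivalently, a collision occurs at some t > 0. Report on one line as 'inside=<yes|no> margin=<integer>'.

d = (-8, -19),  |d|² = 425;  R = 7+4 = 11,  c = 425−11² = 304
v_rel = (0, 1),  |v_rel|² = 1;  v_rel·d = (0)·(-8) + (1)·(-19) = -19
1·t² + 38·t + 304 = 0  ⇒  m = (-19)² − 1·304 = 57
m = 57 > 0,  v_rel·d = -19 < 0  ⇒  outside

inside=no margin=57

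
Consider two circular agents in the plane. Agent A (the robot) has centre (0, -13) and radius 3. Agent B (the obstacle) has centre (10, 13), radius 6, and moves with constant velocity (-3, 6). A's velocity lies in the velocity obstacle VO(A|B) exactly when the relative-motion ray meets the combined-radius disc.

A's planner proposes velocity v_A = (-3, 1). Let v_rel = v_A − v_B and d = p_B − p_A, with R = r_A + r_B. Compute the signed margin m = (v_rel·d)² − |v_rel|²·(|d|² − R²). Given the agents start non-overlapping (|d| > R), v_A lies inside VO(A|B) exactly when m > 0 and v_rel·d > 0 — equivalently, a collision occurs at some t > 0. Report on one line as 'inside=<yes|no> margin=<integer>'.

d = (10, 26),  |d|² = 776;  R = 3+6 = 9,  c = 776−9² = 695
v_rel = (0, -5),  |v_rel|² = 25;  v_rel·d = (0)·(10) + (-5)·(26) = -130
25·t² + 260·t + 695 = 0  ⇒  m = (-130)² − 25·695 = -475
m = -475 < 0,  v_rel·d = -130 < 0  ⇒  outside

inside=no margin=-475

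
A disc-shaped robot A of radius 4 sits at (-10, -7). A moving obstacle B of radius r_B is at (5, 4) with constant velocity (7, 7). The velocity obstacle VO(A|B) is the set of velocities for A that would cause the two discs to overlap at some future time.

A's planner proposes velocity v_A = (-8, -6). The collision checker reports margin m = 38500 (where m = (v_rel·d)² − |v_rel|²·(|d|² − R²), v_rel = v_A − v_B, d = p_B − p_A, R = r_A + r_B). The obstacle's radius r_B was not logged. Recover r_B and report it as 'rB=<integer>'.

m = 38500
d = (15, 11);  v_rel = (-15, -13),  |v_rel|² = 394
v_rel×d = (-15)·(11) − (-13)·(15) = 30
since m = R²·394 − 30²:  R² = (900 + 38500) / 394 = 100
R = √100 = 10  ⇒  r_B = 10 − 4 = 6

rB=6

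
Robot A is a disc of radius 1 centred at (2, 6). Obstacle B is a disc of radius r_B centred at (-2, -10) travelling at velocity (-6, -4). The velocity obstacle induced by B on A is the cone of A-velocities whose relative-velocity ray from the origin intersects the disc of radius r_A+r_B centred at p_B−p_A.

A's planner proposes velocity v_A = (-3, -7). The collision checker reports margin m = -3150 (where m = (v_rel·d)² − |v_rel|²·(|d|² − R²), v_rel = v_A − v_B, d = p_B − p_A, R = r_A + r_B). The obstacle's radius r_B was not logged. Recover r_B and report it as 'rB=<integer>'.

m = -3150
d = (-4, -16);  v_rel = (3, -3),  |v_rel|² = 18
v_rel×d = (3)·(-16) − (-3)·(-4) = -60
since m = R²·18 − (-60)²:  R² = (3600 + -3150) / 18 = 25
R = √25 = 5  ⇒  r_B = 5 − 1 = 4

rB=4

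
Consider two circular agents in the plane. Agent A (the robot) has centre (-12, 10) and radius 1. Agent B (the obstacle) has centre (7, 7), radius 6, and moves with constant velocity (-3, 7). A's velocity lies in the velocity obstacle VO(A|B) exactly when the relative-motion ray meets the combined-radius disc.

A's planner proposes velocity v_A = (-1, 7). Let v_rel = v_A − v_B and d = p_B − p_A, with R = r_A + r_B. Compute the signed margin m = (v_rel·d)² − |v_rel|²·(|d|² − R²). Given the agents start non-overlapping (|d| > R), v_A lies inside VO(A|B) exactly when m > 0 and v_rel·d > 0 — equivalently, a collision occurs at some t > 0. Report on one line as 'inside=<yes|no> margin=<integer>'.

d = (19, -3),  |d|² = 370;  R = 1+6 = 7,  c = 370−7² = 321
v_rel = (2, 0),  |v_rel|² = 4;  v_rel·d = (2)·(19) + (0)·(-3) = 38
4·t² − 76·t + 321 = 0  ⇒  m = 38² − 4·321 = 160
m = 160 > 0,  v_rel·d = 38 > 0  ⇒  inside

inside=yes margin=160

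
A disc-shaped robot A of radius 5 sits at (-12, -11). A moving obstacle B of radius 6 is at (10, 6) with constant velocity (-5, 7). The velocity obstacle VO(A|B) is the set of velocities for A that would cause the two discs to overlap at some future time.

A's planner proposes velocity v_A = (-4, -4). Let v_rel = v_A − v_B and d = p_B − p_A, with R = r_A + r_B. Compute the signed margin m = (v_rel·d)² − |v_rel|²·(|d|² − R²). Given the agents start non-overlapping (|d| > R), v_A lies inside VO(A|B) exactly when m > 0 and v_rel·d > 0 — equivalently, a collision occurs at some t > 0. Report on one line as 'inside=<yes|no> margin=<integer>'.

d = (22, 17),  |d|² = 773;  R = 5+6 = 11,  c = 773−11² = 652
v_rel = (1, -11),  |v_rel|² = 122;  v_rel·d = (1)·(22) + (-11)·(17) = -165
122·t² + 330·t + 652 = 0  ⇒  m = (-165)² − 122·652 = -52319
m = -52319 < 0,  v_rel·d = -165 < 0  ⇒  outside

inside=no margin=-52319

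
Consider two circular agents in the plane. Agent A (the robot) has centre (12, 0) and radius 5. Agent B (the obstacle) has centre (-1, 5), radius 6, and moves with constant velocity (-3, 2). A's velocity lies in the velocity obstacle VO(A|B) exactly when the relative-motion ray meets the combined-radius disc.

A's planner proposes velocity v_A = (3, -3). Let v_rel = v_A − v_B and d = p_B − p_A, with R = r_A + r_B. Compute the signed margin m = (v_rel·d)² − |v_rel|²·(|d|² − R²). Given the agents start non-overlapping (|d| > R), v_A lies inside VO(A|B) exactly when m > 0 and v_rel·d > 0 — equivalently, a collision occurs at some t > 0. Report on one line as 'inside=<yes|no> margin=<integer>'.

d = (-13, 5),  |d|² = 194;  R = 5+6 = 11,  c = 194−11² = 73
v_rel = (6, -5),  |v_rel|² = 61;  v_rel·d = (6)·(-13) + (-5)·(5) = -103
61·t² + 206·t + 73 = 0  ⇒  m = (-103)² − 61·73 = 6156
m = 6156 > 0,  v_rel·d = -103 < 0  ⇒  outside

inside=no margin=6156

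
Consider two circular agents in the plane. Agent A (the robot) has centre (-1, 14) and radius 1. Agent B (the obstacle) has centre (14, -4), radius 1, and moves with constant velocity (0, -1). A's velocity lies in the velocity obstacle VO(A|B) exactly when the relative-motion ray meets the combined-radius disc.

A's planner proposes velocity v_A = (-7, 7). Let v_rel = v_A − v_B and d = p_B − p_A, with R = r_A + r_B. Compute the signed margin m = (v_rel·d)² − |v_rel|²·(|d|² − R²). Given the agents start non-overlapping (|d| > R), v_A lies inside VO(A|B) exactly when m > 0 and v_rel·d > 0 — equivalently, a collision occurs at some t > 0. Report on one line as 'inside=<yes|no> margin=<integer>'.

d = (15, -18),  |d|² = 549;  R = 1+1 = 2,  c = 549−2² = 545
v_rel = (-7, 8),  |v_rel|² = 113;  v_rel·d = (-7)·(15) + (8)·(-18) = -249
113·t² + 498·t + 545 = 0  ⇒  m = (-249)² − 113·545 = 416
m = 416 > 0,  v_rel·d = -249 < 0  ⇒  outside

inside=no margin=416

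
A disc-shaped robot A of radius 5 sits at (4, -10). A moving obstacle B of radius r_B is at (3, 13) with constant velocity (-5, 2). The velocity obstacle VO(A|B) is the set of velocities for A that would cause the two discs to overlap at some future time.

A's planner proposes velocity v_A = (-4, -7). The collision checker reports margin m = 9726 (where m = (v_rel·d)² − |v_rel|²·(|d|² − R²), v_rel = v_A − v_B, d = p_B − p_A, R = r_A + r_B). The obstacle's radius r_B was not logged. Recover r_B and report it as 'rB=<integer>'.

m = 9726
d = (-1, 23);  v_rel = (1, -9),  |v_rel|² = 82
v_rel×d = (1)·(23) − (-9)·(-1) = 14
since m = R²·82 − 14²:  R² = (196 + 9726) / 82 = 121
R = √121 = 11  ⇒  r_B = 11 − 5 = 6

rB=6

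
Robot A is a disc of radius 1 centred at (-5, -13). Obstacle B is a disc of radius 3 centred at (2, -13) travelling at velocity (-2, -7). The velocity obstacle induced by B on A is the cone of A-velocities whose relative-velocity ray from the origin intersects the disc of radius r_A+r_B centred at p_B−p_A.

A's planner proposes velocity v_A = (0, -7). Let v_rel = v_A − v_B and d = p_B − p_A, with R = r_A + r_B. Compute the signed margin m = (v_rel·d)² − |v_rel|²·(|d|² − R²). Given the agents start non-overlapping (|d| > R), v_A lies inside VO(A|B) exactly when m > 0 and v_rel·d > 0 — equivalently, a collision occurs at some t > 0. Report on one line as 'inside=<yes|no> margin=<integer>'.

d = (7, 0),  |d|² = 49;  R = 1+3 = 4,  c = 49−4² = 33
v_rel = (2, 0),  |v_rel|² = 4;  v_rel·d = (2)·(7) + (0)·(0) = 14
4·t² − 28·t + 33 = 0  ⇒  m = 14² − 4·33 = 64
m = 64 > 0,  v_rel·d = 14 > 0  ⇒  inside

inside=yes margin=64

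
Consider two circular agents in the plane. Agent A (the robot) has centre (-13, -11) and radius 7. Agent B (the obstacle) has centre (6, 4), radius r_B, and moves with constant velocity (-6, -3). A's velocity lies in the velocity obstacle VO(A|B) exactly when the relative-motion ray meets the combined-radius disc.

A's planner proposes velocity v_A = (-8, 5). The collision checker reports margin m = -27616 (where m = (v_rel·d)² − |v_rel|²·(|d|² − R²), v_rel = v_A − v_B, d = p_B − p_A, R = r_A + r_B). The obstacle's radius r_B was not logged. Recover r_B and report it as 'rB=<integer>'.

m = -27616
d = (19, 15);  v_rel = (-2, 8),  |v_rel|² = 68
v_rel×d = (-2)·(15) − (8)·(19) = -182
since m = R²·68 − (-182)²:  R² = (33124 + -27616) / 68 = 81
R = √81 = 9  ⇒  r_B = 9 − 7 = 2

rB=2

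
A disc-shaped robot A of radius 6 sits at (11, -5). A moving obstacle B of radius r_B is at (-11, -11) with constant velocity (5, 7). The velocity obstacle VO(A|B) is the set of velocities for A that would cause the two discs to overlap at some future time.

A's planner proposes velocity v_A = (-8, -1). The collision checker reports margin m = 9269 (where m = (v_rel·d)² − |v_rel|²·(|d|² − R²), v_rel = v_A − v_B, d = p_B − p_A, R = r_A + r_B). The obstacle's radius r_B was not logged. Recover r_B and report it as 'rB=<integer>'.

m = 9269
d = (-22, -6);  v_rel = (-13, -8),  |v_rel|² = 233
v_rel×d = (-13)·(-6) − (-8)·(-22) = -98
since m = R²·233 − (-98)²:  R² = (9604 + 9269) / 233 = 81
R = √81 = 9  ⇒  r_B = 9 − 6 = 3

rB=3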